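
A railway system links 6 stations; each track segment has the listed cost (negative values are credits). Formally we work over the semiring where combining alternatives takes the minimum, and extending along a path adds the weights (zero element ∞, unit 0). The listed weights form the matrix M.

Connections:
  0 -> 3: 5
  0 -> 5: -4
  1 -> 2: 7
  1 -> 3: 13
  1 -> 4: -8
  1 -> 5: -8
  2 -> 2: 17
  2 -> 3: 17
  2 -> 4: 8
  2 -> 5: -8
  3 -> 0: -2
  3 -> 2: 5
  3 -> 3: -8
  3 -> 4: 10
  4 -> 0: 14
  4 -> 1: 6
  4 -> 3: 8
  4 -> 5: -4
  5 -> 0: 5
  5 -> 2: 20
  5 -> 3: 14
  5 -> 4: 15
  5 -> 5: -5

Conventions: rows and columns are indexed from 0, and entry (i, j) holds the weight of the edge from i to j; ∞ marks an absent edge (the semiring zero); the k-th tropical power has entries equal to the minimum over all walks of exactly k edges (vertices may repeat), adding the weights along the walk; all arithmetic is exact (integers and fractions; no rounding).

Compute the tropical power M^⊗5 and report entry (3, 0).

M^⊗2:
  [1, ∞, 10, -3, 11, -9]
  [-3, -2, 12, 0, 7, -13]
  [-3, 14, 12, 6, 7, -13]
  [-10, 16, -3, -16, 2, -6]
  [1, ∞, 13, 0, -2, -9]
  [0, 21, 15, 6, 10, -10]
M^⊗3:
  [-5, 17, 2, -11, 6, -14]
  [-8, 13, 5, -8, -10, -18]
  [-8, 13, 7, -2, 2, -18]
  [-18, 8, -11, -24, -6, -14]
  [-4, 4, 5, -8, 6, -14]
  [-5, 16, 10, -2, 5, -15]
M^⊗4:
  [-13, 12, -6, -19, -1, -19]
  [-13, -4, -3, -16, -3, -23]
  [-13, 8, 2, -10, -3, -23]
  [-26, 0, -19, -32, -14, -22]
  [-10, 12, -3, -16, -4, -19]
  [-10, 11, 3, -10, 0, -20]
M^⊗5:
  [-21, 5, -14, -27, -9, -24]
  [-18, 3, -11, -24, -12, -28]
  [-18, 3, -5, -18, -8, -28]
  [-34, -8, -27, -40, -22, -30]
  [-18, 2, -11, -24, -6, -24]
  [-15, 6, -5, -18, -5, -25]
Key observation: the optimum is the walk 3->3->3->3->3->0, with weight (-8) + (-8) + (-8) + (-8) + (-2) = -34.
Optimal value attained by: walk 3->3->3->3->3->0.
Answer: (M^⊗5)[3][0] = -34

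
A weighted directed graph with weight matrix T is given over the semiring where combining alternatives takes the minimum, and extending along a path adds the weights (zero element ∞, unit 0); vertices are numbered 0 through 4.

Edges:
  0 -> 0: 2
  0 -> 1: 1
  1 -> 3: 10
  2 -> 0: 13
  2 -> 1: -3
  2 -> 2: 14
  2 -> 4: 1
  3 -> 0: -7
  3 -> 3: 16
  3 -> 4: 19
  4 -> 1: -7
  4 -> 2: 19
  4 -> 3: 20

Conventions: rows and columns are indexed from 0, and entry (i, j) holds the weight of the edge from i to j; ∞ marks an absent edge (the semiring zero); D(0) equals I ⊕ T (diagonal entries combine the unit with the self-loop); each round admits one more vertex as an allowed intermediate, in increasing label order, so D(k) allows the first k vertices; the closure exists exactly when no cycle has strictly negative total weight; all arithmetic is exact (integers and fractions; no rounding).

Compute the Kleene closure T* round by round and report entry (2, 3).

D(0):
  [0, 1, ∞, ∞, ∞]
  [∞, 0, ∞, 10, ∞]
  [13, -3, 0, ∞, 1]
  [-7, ∞, ∞, 0, 19]
  [∞, -7, 19, 20, 0]
D(1):
  [0, 1, ∞, ∞, ∞]
  [∞, 0, ∞, 10, ∞]
  [13, -3, 0, ∞, 1]
  [-7, -6, ∞, 0, 19]
  [∞, -7, 19, 20, 0]
D(2):
  [0, 1, ∞, 11, ∞]
  [∞, 0, ∞, 10, ∞]
  [13, -3, 0, 7, 1]
  [-7, -6, ∞, 0, 19]
  [∞, -7, 19, 3, 0]
D(3):
  [0, 1, ∞, 11, ∞]
  [∞, 0, ∞, 10, ∞]
  [13, -3, 0, 7, 1]
  [-7, -6, ∞, 0, 19]
  [32, -7, 19, 3, 0]
D(4):
  [0, 1, ∞, 11, 30]
  [3, 0, ∞, 10, 29]
  [0, -3, 0, 7, 1]
  [-7, -6, ∞, 0, 19]
  [-4, -7, 19, 3, 0]
D(5):
  [0, 1, 49, 11, 30]
  [3, 0, 48, 10, 29]
  [-3, -6, 0, 4, 1]
  [-7, -6, 38, 0, 19]
  [-4, -7, 19, 3, 0]
Answer: T*[2][3] = 4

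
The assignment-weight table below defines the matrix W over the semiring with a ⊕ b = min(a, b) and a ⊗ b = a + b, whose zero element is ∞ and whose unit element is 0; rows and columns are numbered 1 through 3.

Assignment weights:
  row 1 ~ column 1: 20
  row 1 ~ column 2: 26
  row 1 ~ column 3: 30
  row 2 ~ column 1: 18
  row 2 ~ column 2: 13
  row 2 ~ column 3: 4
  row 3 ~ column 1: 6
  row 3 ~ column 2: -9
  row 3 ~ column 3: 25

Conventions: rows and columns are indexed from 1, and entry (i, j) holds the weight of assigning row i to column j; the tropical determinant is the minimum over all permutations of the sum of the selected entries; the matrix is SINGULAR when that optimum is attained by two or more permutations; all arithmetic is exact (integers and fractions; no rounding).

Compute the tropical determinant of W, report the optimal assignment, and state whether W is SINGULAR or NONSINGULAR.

σ = (1, 2, 3): 20 + 13 + 25 = 58
σ = (1, 3, 2): 20 + 4 + (-9) = 15
σ = (2, 1, 3): 26 + 18 + 25 = 69
σ = (2, 3, 1): 26 + 4 + 6 = 36
σ = (3, 1, 2): 30 + 18 + (-9) = 39
σ = (3, 2, 1): 30 + 13 + 6 = 49
Optimal value attained by: σ = (1, 3, 2).
Answer: det⊕(W) = 15; verdict: NONSINGULAR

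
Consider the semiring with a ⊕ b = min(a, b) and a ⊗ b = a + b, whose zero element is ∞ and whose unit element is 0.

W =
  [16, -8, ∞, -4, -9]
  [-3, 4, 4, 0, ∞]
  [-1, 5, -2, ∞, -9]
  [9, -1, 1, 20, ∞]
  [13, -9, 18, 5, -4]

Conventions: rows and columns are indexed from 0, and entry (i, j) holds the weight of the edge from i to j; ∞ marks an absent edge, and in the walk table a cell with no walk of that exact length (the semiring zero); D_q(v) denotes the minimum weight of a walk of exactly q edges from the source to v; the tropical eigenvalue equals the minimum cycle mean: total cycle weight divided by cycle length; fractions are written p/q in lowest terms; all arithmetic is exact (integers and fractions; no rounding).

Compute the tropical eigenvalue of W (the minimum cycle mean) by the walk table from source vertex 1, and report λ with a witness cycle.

q=0: [∞, 0, ∞, ∞, ∞]
q=1: [-3, 4, 4, 0, ∞]
q=2: [1, -11, 1, -7, -12]
q=3: [-14, -21, -7, -11, -16]
q=4: [-24, -25, -17, -21, -23]
q=5: [-28, -32, -21, -28, -33]
Optimal cycle mean attained by: cycle 0->4->1->0, total (-9) + (-9) + (-3), length 3.
Answer: λ = -7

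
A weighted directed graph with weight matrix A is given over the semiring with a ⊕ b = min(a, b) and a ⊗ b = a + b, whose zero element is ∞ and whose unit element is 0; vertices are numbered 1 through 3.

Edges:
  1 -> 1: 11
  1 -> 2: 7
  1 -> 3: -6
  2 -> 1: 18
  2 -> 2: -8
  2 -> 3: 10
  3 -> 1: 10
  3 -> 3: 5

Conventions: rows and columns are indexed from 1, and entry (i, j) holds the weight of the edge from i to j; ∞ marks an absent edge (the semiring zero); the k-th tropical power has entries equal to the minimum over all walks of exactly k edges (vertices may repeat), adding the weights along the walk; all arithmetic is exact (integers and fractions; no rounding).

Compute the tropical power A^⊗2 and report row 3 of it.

A^⊗2:
  [4, -1, -1]
  [10, -16, 2]
  [15, 17, 4]
Answer: row 3 of A^⊗2 = [15, 17, 4]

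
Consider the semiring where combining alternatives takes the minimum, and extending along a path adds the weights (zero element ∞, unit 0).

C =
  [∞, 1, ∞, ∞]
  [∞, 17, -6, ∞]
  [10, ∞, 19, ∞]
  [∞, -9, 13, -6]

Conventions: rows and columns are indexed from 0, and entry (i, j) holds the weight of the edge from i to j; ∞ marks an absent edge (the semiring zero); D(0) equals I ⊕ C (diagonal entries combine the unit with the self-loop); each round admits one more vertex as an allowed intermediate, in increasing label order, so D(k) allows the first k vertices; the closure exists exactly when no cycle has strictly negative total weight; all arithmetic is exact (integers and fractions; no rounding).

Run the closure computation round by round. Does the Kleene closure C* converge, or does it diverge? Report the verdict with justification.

Detection: at round 0, diagonal entry (3, 3) turns strictly negative.
Key observation: the cycle 3->3 has total weight (-6), which is strictly negative.
Answer: DIVERGES — negative cycle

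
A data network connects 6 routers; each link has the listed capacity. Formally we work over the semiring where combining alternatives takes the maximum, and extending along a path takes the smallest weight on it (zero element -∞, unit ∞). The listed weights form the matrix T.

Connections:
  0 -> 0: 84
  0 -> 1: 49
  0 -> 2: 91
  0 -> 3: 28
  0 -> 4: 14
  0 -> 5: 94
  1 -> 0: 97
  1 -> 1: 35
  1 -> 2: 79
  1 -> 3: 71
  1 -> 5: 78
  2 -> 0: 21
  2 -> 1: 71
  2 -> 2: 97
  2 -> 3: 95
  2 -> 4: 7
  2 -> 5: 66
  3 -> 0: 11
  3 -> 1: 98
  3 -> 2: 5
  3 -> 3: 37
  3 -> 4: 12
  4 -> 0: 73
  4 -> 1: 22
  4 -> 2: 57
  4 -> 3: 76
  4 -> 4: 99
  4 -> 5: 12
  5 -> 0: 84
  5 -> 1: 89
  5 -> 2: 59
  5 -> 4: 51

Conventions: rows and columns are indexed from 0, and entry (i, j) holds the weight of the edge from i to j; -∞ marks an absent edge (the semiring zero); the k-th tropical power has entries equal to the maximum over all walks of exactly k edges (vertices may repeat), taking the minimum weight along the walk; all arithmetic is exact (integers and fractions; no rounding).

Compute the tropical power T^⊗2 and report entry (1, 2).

T^⊗2:
  [84, 89, 91, 91, 51, 84]
  [84, 78, 91, 79, 51, 94]
  [71, 95, 97, 95, 51, 71]
  [97, 37, 79, 71, 12, 78]
  [73, 76, 73, 76, 99, 73]
  [89, 59, 84, 71, 51, 84]
Key observation: the optimum is the walk 1->0->2, with weight 97 min 91 = 91.
Optimal value attained by: walk 1->0->2.
Answer: (T^⊗2)[1][2] = 91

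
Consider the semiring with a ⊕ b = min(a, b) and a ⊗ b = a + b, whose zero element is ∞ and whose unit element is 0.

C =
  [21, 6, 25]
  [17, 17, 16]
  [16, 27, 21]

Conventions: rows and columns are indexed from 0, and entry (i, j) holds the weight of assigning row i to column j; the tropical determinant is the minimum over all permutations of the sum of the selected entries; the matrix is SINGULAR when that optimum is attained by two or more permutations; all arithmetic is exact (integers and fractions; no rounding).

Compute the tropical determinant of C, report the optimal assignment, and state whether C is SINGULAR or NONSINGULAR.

σ = (0, 1, 2): 21 + 17 + 21 = 59
σ = (0, 2, 1): 21 + 16 + 27 = 64
σ = (1, 0, 2): 6 + 17 + 21 = 44
σ = (1, 2, 0): 6 + 16 + 16 = 38
σ = (2, 0, 1): 25 + 17 + 27 = 69
σ = (2, 1, 0): 25 + 17 + 16 = 58
Optimal value attained by: σ = (1, 2, 0).
Answer: det⊕(C) = 38; verdict: NONSINGULAR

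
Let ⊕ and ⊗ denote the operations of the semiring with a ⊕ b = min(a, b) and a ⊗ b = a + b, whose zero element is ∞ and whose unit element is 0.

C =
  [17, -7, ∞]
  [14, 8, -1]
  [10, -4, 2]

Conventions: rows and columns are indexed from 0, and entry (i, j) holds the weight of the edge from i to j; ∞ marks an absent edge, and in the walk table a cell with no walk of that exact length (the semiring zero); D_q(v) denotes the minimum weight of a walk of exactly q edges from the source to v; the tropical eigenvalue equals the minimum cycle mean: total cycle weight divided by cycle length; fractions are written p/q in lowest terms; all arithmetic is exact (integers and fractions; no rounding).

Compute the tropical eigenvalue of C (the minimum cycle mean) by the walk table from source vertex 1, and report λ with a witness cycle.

q=0: [∞, 0, ∞]
q=1: [14, 8, -1]
q=2: [9, -5, 1]
q=3: [9, -3, -6]
Optimal cycle mean attained by: cycle 1->2->1, total (-1) + (-4), length 2.
Answer: λ = -5/2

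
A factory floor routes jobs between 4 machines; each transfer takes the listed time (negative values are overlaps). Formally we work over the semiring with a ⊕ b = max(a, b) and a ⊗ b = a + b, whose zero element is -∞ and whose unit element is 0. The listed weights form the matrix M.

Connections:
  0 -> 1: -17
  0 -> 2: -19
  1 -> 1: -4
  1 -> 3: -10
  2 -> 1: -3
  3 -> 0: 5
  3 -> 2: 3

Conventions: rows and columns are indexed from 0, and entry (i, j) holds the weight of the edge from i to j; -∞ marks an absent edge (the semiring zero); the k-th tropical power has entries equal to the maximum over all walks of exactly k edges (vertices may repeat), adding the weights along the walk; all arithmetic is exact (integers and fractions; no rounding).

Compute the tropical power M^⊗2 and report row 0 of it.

M^⊗2:
  [-∞, -21, -∞, -27]
  [-5, -8, -7, -14]
  [-∞, -7, -∞, -13]
  [-∞, 0, -14, -∞]
Answer: row 0 of M^⊗2 = [-∞, -21, -∞, -27]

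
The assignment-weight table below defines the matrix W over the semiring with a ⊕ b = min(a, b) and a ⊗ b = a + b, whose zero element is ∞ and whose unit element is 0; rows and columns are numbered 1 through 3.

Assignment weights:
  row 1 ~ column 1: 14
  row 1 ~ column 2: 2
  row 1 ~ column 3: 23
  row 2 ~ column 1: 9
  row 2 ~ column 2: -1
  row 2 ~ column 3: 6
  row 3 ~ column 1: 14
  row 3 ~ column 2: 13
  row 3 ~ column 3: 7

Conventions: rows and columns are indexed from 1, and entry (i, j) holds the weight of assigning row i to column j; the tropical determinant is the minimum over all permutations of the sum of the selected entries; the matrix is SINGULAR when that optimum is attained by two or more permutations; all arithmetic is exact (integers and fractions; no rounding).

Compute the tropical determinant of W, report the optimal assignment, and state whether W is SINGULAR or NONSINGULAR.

σ = (1, 2, 3): 14 + (-1) + 7 = 20
σ = (1, 3, 2): 14 + 6 + 13 = 33
σ = (2, 1, 3): 2 + 9 + 7 = 18
σ = (2, 3, 1): 2 + 6 + 14 = 22
σ = (3, 1, 2): 23 + 9 + 13 = 45
σ = (3, 2, 1): 23 + (-1) + 14 = 36
Optimal value attained by: σ = (2, 1, 3).
Answer: det⊕(W) = 18; verdict: NONSINGULAR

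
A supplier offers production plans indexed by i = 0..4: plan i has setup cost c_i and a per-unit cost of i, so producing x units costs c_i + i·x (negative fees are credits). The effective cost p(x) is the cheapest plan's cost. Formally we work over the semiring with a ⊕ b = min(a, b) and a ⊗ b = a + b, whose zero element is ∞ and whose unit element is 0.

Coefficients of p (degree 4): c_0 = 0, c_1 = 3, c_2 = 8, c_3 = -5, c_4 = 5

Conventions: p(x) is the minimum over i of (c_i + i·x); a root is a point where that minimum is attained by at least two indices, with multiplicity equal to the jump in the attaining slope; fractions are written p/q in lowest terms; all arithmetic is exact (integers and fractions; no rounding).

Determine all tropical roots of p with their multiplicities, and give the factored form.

hull edge (i=0, c=0) to (i=3, c=-5): slope -5/3, span 3
hull edge (i=3, c=-5) to (i=4, c=5): slope 10, span 1
Factored form: p(x) = 5 ⊗ (x ⊕ (-10)) ⊗ (x ⊕ 5/3) ⊗ (x ⊕ 5/3) ⊗ (x ⊕ 5/3)
Answer: roots = -10 (mult 1), 5/3 (mult 3)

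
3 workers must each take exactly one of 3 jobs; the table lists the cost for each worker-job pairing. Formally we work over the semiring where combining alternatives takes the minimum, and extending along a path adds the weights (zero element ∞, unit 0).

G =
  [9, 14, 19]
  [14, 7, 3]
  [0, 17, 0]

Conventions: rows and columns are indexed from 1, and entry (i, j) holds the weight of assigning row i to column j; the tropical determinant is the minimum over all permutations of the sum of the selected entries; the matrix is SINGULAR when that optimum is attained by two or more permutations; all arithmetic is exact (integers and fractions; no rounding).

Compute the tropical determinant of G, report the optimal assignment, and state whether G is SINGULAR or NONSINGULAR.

σ = (1, 2, 3): 9 + 7 + 0 = 16
σ = (1, 3, 2): 9 + 3 + 17 = 29
σ = (2, 1, 3): 14 + 14 + 0 = 28
σ = (2, 3, 1): 14 + 3 + 0 = 17
σ = (3, 1, 2): 19 + 14 + 17 = 50
σ = (3, 2, 1): 19 + 7 + 0 = 26
Optimal value attained by: σ = (1, 2, 3).
Answer: det⊕(G) = 16; verdict: NONSINGULAR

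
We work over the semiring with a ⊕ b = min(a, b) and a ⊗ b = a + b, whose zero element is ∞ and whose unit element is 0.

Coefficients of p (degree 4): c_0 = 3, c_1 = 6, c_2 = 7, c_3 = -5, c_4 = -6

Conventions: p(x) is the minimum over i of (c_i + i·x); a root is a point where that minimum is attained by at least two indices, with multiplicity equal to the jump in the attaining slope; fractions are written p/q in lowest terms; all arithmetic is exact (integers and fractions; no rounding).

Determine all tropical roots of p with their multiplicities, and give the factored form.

hull edge (i=0, c=3) to (i=3, c=-5): slope -8/3, span 3
hull edge (i=3, c=-5) to (i=4, c=-6): slope -1, span 1
Factored form: p(x) = -6 ⊗ (x ⊕ 1) ⊗ (x ⊕ 8/3) ⊗ (x ⊕ 8/3) ⊗ (x ⊕ 8/3)
Answer: roots = 1 (mult 1), 8/3 (mult 3)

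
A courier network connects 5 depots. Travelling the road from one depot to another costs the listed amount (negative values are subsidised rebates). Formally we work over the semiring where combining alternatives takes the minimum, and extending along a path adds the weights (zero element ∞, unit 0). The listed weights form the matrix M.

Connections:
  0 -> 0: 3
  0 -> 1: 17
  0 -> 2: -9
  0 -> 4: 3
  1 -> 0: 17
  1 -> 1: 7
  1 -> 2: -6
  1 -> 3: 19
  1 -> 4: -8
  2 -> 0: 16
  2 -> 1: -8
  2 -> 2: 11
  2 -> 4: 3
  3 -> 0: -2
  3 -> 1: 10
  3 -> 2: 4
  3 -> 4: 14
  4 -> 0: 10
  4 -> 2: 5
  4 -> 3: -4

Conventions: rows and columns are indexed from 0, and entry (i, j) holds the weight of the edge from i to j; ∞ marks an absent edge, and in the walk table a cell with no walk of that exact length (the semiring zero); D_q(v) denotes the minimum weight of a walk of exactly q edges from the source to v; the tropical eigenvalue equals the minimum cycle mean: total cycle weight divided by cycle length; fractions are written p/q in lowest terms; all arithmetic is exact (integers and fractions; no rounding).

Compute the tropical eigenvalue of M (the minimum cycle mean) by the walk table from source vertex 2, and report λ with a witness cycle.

q=0: [∞, ∞, 0, ∞, ∞]
q=1: [16, -8, 11, ∞, 3]
q=2: [9, -1, -14, -1, -16]
q=3: [-6, -22, -11, -20, -11]
q=4: [-22, -19, -28, -15, -30]
q=5: [-20, -36, -31, -34, -27]
Optimal cycle mean attained by: cycle 1->2->1, total (-6) + (-8), length 2.
Answer: λ = -7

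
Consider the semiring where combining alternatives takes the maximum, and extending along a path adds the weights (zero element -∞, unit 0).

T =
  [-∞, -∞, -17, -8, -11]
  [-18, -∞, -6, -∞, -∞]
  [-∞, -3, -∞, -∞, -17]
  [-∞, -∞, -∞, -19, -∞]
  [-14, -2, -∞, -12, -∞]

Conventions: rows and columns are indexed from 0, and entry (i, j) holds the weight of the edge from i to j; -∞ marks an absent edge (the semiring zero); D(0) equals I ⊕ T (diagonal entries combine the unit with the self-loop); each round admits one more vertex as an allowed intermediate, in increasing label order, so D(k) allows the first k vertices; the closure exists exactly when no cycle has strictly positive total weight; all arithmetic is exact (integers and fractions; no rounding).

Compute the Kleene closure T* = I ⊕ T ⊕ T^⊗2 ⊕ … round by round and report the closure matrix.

D(0):
  [0, -∞, -17, -8, -11]
  [-18, 0, -6, -∞, -∞]
  [-∞, -3, 0, -∞, -17]
  [-∞, -∞, -∞, 0, -∞]
  [-14, -2, -∞, -12, 0]
D(1):
  [0, -∞, -17, -8, -11]
  [-18, 0, -6, -26, -29]
  [-∞, -3, 0, -∞, -17]
  [-∞, -∞, -∞, 0, -∞]
  [-14, -2, -31, -12, 0]
D(2):
  [0, -∞, -17, -8, -11]
  [-18, 0, -6, -26, -29]
  [-21, -3, 0, -29, -17]
  [-∞, -∞, -∞, 0, -∞]
  [-14, -2, -8, -12, 0]
D(3):
  [0, -20, -17, -8, -11]
  [-18, 0, -6, -26, -23]
  [-21, -3, 0, -29, -17]
  [-∞, -∞, -∞, 0, -∞]
  [-14, -2, -8, -12, 0]
D(4):
  [0, -20, -17, -8, -11]
  [-18, 0, -6, -26, -23]
  [-21, -3, 0, -29, -17]
  [-∞, -∞, -∞, 0, -∞]
  [-14, -2, -8, -12, 0]
D(5):
  [0, -13, -17, -8, -11]
  [-18, 0, -6, -26, -23]
  [-21, -3, 0, -29, -17]
  [-∞, -∞, -∞, 0, -∞]
  [-14, -2, -8, -12, 0]
Answer: T* = [[0, -13, -17, -8, -11], [-18, 0, -6, -26, -23], [-21, -3, 0, -29, -17], [-∞, -∞, -∞, 0, -∞], [-14, -2, -8, -12, 0]]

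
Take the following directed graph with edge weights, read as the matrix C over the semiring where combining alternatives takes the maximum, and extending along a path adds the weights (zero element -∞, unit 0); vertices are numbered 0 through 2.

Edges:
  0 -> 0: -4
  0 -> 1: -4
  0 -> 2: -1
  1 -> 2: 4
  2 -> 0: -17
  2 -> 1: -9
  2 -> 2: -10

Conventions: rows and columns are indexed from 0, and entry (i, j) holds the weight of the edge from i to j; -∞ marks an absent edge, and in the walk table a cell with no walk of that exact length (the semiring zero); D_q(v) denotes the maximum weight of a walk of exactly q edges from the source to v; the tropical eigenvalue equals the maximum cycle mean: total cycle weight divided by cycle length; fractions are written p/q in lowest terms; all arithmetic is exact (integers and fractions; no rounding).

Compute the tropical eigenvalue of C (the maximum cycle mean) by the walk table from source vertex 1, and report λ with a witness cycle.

q=0: [-∞, 0, -∞]
q=1: [-∞, -∞, 4]
q=2: [-13, -5, -6]
q=3: [-17, -15, -1]
Optimal cycle mean attained by: cycle 1->2->1, total 4 + (-9), length 2.
Answer: λ = -5/2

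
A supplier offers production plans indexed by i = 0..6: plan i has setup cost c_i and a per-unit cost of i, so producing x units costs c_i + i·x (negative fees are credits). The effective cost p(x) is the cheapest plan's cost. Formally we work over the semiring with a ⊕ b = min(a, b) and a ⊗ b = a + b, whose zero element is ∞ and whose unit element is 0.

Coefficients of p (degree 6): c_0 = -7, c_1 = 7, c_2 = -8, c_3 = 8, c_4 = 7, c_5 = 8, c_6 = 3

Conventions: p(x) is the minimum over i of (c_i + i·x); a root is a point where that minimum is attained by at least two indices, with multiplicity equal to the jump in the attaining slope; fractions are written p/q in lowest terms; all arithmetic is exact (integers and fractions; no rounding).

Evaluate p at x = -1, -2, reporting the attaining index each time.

p(-1) = min(-7+0·(-1)=-7, 7+1·(-1)=6, -8+2·(-1)=-10, 8+3·(-1)=5, 7+4·(-1)=3, 8+5·(-1)=3, 3+6·(-1)=-3) = -10 (attained by i=2)
p(-2) = min(-7+0·(-2)=-7, 7+1·(-2)=5, -8+2·(-2)=-12, 8+3·(-2)=2, 7+4·(-2)=-1, 8+5·(-2)=-2, 3+6·(-2)=-9) = -12 (attained by i=2)
Answer: p(-1) = -10; p(-2) = -12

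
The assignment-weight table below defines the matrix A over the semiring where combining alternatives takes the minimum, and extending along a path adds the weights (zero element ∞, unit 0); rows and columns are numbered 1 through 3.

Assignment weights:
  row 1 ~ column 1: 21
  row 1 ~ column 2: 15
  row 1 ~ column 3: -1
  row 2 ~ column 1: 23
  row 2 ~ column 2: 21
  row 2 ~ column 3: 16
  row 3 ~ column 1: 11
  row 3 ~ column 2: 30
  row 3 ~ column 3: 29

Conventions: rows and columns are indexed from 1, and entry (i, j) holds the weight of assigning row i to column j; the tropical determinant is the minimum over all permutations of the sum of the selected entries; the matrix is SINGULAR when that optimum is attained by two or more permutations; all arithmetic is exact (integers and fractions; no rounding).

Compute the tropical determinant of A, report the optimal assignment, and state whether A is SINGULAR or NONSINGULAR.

σ = (1, 2, 3): 21 + 21 + 29 = 71
σ = (1, 3, 2): 21 + 16 + 30 = 67
σ = (2, 1, 3): 15 + 23 + 29 = 67
σ = (2, 3, 1): 15 + 16 + 11 = 42
σ = (3, 1, 2): (-1) + 23 + 30 = 52
σ = (3, 2, 1): (-1) + 21 + 11 = 31
Optimal value attained by: σ = (3, 2, 1).
Answer: det⊕(A) = 31; verdict: NONSINGULAR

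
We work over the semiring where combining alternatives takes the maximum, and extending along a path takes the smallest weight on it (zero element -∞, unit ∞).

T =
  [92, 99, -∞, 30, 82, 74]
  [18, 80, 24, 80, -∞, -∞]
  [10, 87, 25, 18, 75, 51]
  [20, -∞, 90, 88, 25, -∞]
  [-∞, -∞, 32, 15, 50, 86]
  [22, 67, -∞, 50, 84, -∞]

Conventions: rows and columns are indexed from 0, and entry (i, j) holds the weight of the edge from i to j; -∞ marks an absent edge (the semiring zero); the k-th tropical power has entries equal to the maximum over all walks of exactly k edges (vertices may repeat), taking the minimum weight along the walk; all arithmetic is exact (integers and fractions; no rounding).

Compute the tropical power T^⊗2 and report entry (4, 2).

T^⊗2:
  [92, 92, 32, 80, 82, 82]
  [20, 80, 80, 80, 25, 24]
  [22, 80, 32, 80, 51, 75]
  [20, 87, 88, 88, 75, 51]
  [22, 67, 32, 50, 84, 50]
  [22, 67, 50, 67, 50, 84]
Key observation: the optimum is the walk 4->4->2, with weight 50 min 32 = 32.
Optimal value attained by: walk 4->4->2.
Answer: (T^⊗2)[4][2] = 32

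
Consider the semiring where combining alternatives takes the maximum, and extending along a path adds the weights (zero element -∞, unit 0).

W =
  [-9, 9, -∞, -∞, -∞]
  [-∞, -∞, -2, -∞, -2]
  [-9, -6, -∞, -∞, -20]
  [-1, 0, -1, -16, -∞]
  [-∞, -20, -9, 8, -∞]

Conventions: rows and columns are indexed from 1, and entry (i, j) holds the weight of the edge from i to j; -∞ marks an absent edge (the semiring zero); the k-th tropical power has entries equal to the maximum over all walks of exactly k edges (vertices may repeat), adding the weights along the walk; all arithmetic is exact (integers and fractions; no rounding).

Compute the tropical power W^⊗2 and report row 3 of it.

W^⊗2:
  [-18, 0, 7, -∞, 7]
  [-11, -8, -11, 6, -22]
  [-18, 0, -8, -12, -8]
  [-10, 8, -2, -32, -2]
  [7, 8, 7, -8, -22]
Answer: row 3 of W^⊗2 = [-18, 0, -8, -12, -8]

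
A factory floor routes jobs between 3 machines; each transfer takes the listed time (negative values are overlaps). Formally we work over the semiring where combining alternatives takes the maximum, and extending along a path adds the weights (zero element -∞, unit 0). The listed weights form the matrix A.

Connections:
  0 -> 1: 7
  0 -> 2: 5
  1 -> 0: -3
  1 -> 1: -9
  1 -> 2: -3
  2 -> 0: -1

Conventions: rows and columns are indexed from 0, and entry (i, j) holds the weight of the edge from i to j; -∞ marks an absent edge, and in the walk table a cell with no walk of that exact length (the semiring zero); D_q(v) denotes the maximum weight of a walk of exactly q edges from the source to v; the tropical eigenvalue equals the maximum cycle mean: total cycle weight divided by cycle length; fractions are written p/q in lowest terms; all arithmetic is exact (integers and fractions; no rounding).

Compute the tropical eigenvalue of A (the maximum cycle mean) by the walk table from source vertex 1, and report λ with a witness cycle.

q=0: [-∞, 0, -∞]
q=1: [-3, -9, -3]
q=2: [-4, 4, 2]
q=3: [1, 3, 1]
Optimal cycle mean attained by: cycle 0->1->0, total 7 + (-3), length 2.
Answer: λ = 2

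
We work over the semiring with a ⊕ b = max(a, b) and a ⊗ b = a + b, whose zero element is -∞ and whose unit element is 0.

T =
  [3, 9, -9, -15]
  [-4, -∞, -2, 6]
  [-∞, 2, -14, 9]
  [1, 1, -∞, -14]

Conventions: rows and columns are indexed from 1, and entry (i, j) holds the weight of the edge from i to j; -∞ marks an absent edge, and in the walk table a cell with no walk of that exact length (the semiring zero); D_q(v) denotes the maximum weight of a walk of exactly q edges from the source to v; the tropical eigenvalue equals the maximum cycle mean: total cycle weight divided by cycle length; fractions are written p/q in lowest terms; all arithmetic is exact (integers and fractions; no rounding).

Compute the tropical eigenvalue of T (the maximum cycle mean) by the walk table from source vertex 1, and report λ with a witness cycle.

q=0: [0, -∞, -∞, -∞]
q=1: [3, 9, -9, -15]
q=2: [6, 12, 7, 15]
q=3: [16, 16, 10, 18]
q=4: [19, 25, 14, 22]
Optimal cycle mean attained by: cycle 1->2->4->1, total 9 + 6 + 1, length 3.
Answer: λ = 16/3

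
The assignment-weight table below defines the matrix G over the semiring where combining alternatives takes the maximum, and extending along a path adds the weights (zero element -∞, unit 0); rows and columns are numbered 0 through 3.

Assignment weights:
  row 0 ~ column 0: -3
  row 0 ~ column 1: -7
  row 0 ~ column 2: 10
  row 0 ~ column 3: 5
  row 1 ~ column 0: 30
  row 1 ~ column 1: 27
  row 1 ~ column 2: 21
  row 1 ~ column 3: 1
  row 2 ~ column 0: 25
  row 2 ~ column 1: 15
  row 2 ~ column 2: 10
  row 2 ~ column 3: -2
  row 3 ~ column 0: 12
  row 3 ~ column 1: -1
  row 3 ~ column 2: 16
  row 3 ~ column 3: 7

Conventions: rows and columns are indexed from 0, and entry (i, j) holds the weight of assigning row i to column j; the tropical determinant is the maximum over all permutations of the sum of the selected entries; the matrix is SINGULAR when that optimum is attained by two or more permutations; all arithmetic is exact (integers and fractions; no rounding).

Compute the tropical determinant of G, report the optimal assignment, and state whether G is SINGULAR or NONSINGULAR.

σ = (0, 1, 2, 3): (-3) + 27 + 10 + 7 = 41
σ = (0, 1, 3, 2): (-3) + 27 + (-2) + 16 = 38
σ = (0, 2, 1, 3): (-3) + 21 + 15 + 7 = 40
σ = (0, 2, 3, 1): (-3) + 21 + (-2) + (-1) = 15
σ = (0, 3, 1, 2): (-3) + 1 + 15 + 16 = 29
σ = (0, 3, 2, 1): (-3) + 1 + 10 + (-1) = 7
σ = (1, 0, 2, 3): (-7) + 30 + 10 + 7 = 40
σ = (1, 0, 3, 2): (-7) + 30 + (-2) + 16 = 37
σ = (1, 2, 0, 3): (-7) + 21 + 25 + 7 = 46
σ = (1, 2, 3, 0): (-7) + 21 + (-2) + 12 = 24
σ = (1, 3, 0, 2): (-7) + 1 + 25 + 16 = 35
σ = (1, 3, 2, 0): (-7) + 1 + 10 + 12 = 16
σ = (2, 0, 1, 3): 10 + 30 + 15 + 7 = 62
σ = (2, 0, 3, 1): 10 + 30 + (-2) + (-1) = 37
σ = (2, 1, 0, 3): 10 + 27 + 25 + 7 = 69
σ = (2, 1, 3, 0): 10 + 27 + (-2) + 12 = 47
σ = (2, 3, 0, 1): 10 + 1 + 25 + (-1) = 35
σ = (2, 3, 1, 0): 10 + 1 + 15 + 12 = 38
σ = (3, 0, 1, 2): 5 + 30 + 15 + 16 = 66
σ = (3, 0, 2, 1): 5 + 30 + 10 + (-1) = 44
σ = (3, 1, 0, 2): 5 + 27 + 25 + 16 = 73
σ = (3, 1, 2, 0): 5 + 27 + 10 + 12 = 54
σ = (3, 2, 0, 1): 5 + 21 + 25 + (-1) = 50
σ = (3, 2, 1, 0): 5 + 21 + 15 + 12 = 53
Optimal value attained by: σ = (3, 1, 0, 2).
Answer: det⊕(G) = 73; verdict: NONSINGULAR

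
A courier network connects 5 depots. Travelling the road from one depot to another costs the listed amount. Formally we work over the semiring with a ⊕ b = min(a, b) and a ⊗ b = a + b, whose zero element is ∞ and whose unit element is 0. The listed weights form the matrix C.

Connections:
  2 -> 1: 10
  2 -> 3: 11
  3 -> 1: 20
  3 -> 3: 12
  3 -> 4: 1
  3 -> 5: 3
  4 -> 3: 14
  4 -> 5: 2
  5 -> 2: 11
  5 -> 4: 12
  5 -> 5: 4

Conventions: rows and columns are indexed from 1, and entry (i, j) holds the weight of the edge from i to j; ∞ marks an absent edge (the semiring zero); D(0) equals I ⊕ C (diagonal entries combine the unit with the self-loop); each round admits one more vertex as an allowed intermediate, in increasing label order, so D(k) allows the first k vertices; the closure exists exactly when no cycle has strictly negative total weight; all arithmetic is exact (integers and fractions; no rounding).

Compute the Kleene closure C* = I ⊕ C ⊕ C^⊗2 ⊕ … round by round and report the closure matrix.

D(0):
  [0, ∞, ∞, ∞, ∞]
  [10, 0, 11, ∞, ∞]
  [20, ∞, 0, 1, 3]
  [∞, ∞, 14, 0, 2]
  [∞, 11, ∞, 12, 0]
D(1):
  [0, ∞, ∞, ∞, ∞]
  [10, 0, 11, ∞, ∞]
  [20, ∞, 0, 1, 3]
  [∞, ∞, 14, 0, 2]
  [∞, 11, ∞, 12, 0]
D(2):
  [0, ∞, ∞, ∞, ∞]
  [10, 0, 11, ∞, ∞]
  [20, ∞, 0, 1, 3]
  [∞, ∞, 14, 0, 2]
  [21, 11, 22, 12, 0]
D(3):
  [0, ∞, ∞, ∞, ∞]
  [10, 0, 11, 12, 14]
  [20, ∞, 0, 1, 3]
  [34, ∞, 14, 0, 2]
  [21, 11, 22, 12, 0]
D(4):
  [0, ∞, ∞, ∞, ∞]
  [10, 0, 11, 12, 14]
  [20, ∞, 0, 1, 3]
  [34, ∞, 14, 0, 2]
  [21, 11, 22, 12, 0]
D(5):
  [0, ∞, ∞, ∞, ∞]
  [10, 0, 11, 12, 14]
  [20, 14, 0, 1, 3]
  [23, 13, 14, 0, 2]
  [21, 11, 22, 12, 0]
Answer: C* = [[0, ∞, ∞, ∞, ∞], [10, 0, 11, 12, 14], [20, 14, 0, 1, 3], [23, 13, 14, 0, 2], [21, 11, 22, 12, 0]]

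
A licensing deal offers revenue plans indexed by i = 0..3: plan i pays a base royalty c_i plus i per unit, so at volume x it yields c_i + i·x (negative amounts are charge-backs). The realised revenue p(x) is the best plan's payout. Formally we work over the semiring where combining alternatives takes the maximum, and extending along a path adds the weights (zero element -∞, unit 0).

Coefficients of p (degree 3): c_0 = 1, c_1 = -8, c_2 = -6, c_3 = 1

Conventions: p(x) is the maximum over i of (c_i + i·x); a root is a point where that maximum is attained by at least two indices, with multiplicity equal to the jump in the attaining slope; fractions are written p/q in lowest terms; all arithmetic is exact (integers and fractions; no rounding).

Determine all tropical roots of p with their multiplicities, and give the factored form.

hull edge (i=0, c=1) to (i=3, c=1): slope 0, span 3
Factored form: p(x) = 1 ⊗ (x ⊕ 0) ⊗ (x ⊕ 0) ⊗ (x ⊕ 0)
Answer: roots = 0 (mult 3)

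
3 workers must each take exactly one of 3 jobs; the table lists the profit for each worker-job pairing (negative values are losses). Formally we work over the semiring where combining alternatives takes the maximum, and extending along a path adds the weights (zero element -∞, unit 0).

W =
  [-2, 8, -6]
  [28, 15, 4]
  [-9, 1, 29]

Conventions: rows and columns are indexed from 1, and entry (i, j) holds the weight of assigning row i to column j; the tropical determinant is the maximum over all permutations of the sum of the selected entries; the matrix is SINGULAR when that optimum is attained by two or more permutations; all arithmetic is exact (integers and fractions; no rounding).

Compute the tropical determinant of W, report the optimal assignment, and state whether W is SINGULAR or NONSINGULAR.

σ = (1, 2, 3): (-2) + 15 + 29 = 42
σ = (1, 3, 2): (-2) + 4 + 1 = 3
σ = (2, 1, 3): 8 + 28 + 29 = 65
σ = (2, 3, 1): 8 + 4 + (-9) = 3
σ = (3, 1, 2): (-6) + 28 + 1 = 23
σ = (3, 2, 1): (-6) + 15 + (-9) = 0
Optimal value attained by: σ = (2, 1, 3).
Answer: det⊕(W) = 65; verdict: NONSINGULAR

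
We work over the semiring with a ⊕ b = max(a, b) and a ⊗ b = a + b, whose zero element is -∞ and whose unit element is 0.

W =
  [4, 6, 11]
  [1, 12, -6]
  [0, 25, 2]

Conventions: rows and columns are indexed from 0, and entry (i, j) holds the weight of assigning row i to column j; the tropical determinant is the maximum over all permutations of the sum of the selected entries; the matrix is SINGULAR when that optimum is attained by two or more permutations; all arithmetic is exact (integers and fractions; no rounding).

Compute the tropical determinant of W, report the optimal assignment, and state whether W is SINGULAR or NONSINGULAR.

σ = (0, 1, 2): 4 + 12 + 2 = 18
σ = (0, 2, 1): 4 + (-6) + 25 = 23
σ = (1, 0, 2): 6 + 1 + 2 = 9
σ = (1, 2, 0): 6 + (-6) + 0 = 0
σ = (2, 0, 1): 11 + 1 + 25 = 37
σ = (2, 1, 0): 11 + 12 + 0 = 23
Optimal value attained by: σ = (2, 0, 1).
Answer: det⊕(W) = 37; verdict: NONSINGULAR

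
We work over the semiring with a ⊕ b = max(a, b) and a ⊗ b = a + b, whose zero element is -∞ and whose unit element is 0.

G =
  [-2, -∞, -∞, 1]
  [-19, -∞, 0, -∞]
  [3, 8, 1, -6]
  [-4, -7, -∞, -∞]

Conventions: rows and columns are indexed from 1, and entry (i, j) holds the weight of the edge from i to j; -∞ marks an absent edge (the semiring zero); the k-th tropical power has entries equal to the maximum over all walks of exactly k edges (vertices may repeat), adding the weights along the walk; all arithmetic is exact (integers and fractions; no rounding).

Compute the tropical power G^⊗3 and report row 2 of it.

G^⊗2:
  [-3, -6, -∞, -1]
  [3, 8, 1, -6]
  [4, 9, 8, 4]
  [-6, -∞, -7, -3]
G^⊗3:
  [-5, -8, -6, -2]
  [4, 9, 8, 4]
  [11, 16, 9, 5]
  [-4, 1, -6, -5]
Answer: row 2 of G^⊗3 = [4, 9, 8, 4]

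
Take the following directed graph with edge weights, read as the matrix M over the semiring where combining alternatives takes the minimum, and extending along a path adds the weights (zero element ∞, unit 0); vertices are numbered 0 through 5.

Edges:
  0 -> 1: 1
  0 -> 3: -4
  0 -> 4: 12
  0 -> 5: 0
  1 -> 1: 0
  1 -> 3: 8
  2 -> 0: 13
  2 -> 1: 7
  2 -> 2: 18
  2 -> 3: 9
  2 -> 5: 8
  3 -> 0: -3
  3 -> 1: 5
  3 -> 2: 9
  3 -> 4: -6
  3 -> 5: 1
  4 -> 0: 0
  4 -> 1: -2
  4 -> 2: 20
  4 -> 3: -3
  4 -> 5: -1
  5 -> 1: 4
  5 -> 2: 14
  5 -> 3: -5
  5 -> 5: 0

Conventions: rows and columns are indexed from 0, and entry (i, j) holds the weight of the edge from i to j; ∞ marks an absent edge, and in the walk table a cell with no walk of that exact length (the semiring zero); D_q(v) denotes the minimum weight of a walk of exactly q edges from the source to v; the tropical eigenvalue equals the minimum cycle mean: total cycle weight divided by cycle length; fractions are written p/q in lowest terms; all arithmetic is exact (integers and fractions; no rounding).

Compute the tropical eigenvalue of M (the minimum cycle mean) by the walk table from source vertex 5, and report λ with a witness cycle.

q=0: [∞, ∞, ∞, ∞, ∞, 0]
q=1: [∞, 4, 14, -5, ∞, 0]
q=2: [-8, 0, 4, -5, -11, -4]
q=3: [-11, -13, 4, -14, -11, -12]
q=4: [-17, -13, -5, -17, -20, -13]
q=5: [-20, -22, -8, -23, -23, -21]
q=6: [-26, -25, -14, -26, -29, -24]
Optimal cycle mean attained by: cycle 3->4->3, total (-6) + (-3), length 2.
Answer: λ = -9/2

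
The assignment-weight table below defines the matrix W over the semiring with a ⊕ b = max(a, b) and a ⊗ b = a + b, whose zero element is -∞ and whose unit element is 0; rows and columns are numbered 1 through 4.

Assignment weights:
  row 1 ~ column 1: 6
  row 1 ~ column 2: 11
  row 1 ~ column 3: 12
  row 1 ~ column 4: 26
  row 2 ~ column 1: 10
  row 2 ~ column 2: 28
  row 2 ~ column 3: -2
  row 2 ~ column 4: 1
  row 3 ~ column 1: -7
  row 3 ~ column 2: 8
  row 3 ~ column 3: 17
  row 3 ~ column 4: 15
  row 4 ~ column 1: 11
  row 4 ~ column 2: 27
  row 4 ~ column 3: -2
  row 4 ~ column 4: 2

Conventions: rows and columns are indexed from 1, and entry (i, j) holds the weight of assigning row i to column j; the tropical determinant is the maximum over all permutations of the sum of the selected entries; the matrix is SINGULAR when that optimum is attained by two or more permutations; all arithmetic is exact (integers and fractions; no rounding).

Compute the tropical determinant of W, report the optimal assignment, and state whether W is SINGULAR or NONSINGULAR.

σ = (1, 2, 3, 4): 6 + 28 + 17 + 2 = 53
σ = (1, 2, 4, 3): 6 + 28 + 15 + (-2) = 47
σ = (1, 3, 2, 4): 6 + (-2) + 8 + 2 = 14
σ = (1, 3, 4, 2): 6 + (-2) + 15 + 27 = 46
σ = (1, 4, 2, 3): 6 + 1 + 8 + (-2) = 13
σ = (1, 4, 3, 2): 6 + 1 + 17 + 27 = 51
σ = (2, 1, 3, 4): 11 + 10 + 17 + 2 = 40
σ = (2, 1, 4, 3): 11 + 10 + 15 + (-2) = 34
σ = (2, 3, 1, 4): 11 + (-2) + (-7) + 2 = 4
σ = (2, 3, 4, 1): 11 + (-2) + 15 + 11 = 35
σ = (2, 4, 1, 3): 11 + 1 + (-7) + (-2) = 3
σ = (2, 4, 3, 1): 11 + 1 + 17 + 11 = 40
σ = (3, 1, 2, 4): 12 + 10 + 8 + 2 = 32
σ = (3, 1, 4, 2): 12 + 10 + 15 + 27 = 64
σ = (3, 2, 1, 4): 12 + 28 + (-7) + 2 = 35
σ = (3, 2, 4, 1): 12 + 28 + 15 + 11 = 66
σ = (3, 4, 1, 2): 12 + 1 + (-7) + 27 = 33
σ = (3, 4, 2, 1): 12 + 1 + 8 + 11 = 32
σ = (4, 1, 2, 3): 26 + 10 + 8 + (-2) = 42
σ = (4, 1, 3, 2): 26 + 10 + 17 + 27 = 80
σ = (4, 2, 1, 3): 26 + 28 + (-7) + (-2) = 45
σ = (4, 2, 3, 1): 26 + 28 + 17 + 11 = 82
σ = (4, 3, 1, 2): 26 + (-2) + (-7) + 27 = 44
σ = (4, 3, 2, 1): 26 + (-2) + 8 + 11 = 43
Optimal value attained by: σ = (4, 2, 3, 1).
Answer: det⊕(W) = 82; verdict: NONSINGULAR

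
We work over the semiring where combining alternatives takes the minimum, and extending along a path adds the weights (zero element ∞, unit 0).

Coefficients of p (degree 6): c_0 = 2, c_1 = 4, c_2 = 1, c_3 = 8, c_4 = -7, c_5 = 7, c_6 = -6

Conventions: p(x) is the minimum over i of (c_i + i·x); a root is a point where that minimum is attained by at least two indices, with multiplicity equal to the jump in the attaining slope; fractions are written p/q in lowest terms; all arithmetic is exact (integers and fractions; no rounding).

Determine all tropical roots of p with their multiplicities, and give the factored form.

hull edge (i=0, c=2) to (i=4, c=-7): slope -9/4, span 4
hull edge (i=4, c=-7) to (i=6, c=-6): slope 1/2, span 2
Factored form: p(x) = -6 ⊗ (x ⊕ (-1/2)) ⊗ (x ⊕ (-1/2)) ⊗ (x ⊕ 9/4) ⊗ (x ⊕ 9/4) ⊗ (x ⊕ 9/4) ⊗ (x ⊕ 9/4)
Answer: roots = -1/2 (mult 2), 9/4 (mult 4)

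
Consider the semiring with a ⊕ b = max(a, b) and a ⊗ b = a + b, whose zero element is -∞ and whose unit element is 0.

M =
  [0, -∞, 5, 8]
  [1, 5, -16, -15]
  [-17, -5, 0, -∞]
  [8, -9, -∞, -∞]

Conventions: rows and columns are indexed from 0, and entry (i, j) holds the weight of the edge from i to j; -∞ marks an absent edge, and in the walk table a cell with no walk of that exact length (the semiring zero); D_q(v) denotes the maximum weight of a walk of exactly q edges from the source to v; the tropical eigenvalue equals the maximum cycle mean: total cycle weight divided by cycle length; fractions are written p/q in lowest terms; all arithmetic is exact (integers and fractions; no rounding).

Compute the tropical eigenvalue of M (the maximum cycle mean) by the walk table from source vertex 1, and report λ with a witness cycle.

q=0: [-∞, 0, -∞, -∞]
q=1: [1, 5, -16, -15]
q=2: [6, 10, 6, 9]
q=3: [17, 15, 11, 14]
q=4: [22, 20, 22, 25]
Optimal cycle mean attained by: cycle 0->3->0, total 8 + 8, length 2.
Answer: λ = 8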